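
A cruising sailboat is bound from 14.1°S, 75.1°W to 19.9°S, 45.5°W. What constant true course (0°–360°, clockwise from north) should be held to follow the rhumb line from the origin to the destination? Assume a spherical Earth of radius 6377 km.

101.6°

Δψ = ln[tan(π/4+φ₂/2)/tan(π/4+φ₁/2)] = -0.1059
Δλ = +0.5166 rad (taken the short way round)
course = atan2(Δλ, Δψ) = 101.59°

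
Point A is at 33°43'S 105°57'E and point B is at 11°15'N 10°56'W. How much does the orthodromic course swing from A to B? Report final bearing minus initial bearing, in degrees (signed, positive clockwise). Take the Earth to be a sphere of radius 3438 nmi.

At departure: θ₁ = atan2(sin Δλ cos φ₂, cos φ₁ sin φ₂ − sin φ₁ cos φ₂ cos Δλ) = 264.52°
At arrival: θ₂ = atan2(sin Δλ cos φ₁, −cos φ₂ sin φ₁ + sin φ₂ cos φ₁ cos Δλ) = 302.41°
Δθ = θ₂ − θ₁ = +37.9°

+37.9°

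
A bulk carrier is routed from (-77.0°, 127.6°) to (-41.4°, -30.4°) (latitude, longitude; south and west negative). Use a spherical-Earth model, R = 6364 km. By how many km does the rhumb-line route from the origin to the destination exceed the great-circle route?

Great circle: cos σ = sin φ₁ sin φ₂ + cos φ₁ cos φ₂ cos Δλ,  σ = 1.0611 rad → d_gc = 6752.8 km
Rhumb line: Δψ = +1.3770, q = Δφ/Δψ = 0.4512, d_rh = R√(Δφ²+q²Δλ²) = 8851.2 km
Excess = 8851.2 − 6752.8 = 2098.4 ≈ 2098 km

2098 km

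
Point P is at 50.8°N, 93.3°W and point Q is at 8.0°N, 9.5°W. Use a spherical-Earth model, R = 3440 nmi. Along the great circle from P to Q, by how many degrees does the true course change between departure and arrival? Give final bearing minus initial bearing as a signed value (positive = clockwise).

+50.6°

At departure: θ₁ = atan2(sin Δλ cos φ₂, cos φ₁ sin φ₂ − sin φ₁ cos φ₂ cos Δλ) = 89.70°
At arrival: θ₂ = atan2(sin Δλ cos φ₁, −cos φ₂ sin φ₁ + sin φ₂ cos φ₁ cos Δλ) = 140.34°
Δθ = θ₂ − θ₁ = +50.6°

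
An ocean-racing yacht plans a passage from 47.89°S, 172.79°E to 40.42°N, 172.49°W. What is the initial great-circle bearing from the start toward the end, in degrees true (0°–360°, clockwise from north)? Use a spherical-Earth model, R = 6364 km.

θ = atan2( sin Δλ·cos φ₂ ,  cos φ₁ sin φ₂ − sin φ₁ cos φ₂ cos Δλ )
  = atan2(+0.1934, +0.9810) = 11.15°

11.2°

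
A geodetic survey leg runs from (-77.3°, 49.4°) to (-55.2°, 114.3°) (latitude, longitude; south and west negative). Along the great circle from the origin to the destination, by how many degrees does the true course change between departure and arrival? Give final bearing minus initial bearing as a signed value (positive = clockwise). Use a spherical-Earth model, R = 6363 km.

Initial bearing θ₁ = atan2(sin Δλ cos φ₂, cos φ₁ sin φ₂ − sin φ₁ cos φ₂ cos Δλ) = 83.85°
Final bearing θ₂ = (initial bearing from the destination back to the start) + 180° = 22.52°
Δθ = θ₂ − θ₁ = -61.3°

-61.3°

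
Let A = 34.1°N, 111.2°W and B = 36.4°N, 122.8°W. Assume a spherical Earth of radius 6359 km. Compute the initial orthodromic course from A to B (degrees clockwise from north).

θ = atan2( sin Δλ·cos φ₂ ,  cos φ₁ sin φ₂ − sin φ₁ cos φ₂ cos Δλ )
  = atan2(-0.1618, +0.0493) = 286.96°

287.0°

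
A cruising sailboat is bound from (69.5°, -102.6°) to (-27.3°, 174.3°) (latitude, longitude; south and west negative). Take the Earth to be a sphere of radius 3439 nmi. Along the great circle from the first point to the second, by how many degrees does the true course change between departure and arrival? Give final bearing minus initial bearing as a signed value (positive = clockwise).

-51.3°

Initial bearing θ₁ = atan2(sin Δλ cos φ₂, cos φ₁ sin φ₂ − sin φ₁ cos φ₂ cos Δλ) = 253.54°
Final bearing θ₂ = (initial bearing from the destination back to the start) + 180° = 202.21°
Δθ = θ₂ − θ₁ = -51.3°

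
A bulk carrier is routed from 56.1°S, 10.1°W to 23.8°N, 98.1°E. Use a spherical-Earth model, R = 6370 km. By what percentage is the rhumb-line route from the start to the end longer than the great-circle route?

2.7%

Great circle: σ = 2.0879 rad → d_gc = Rσ = 13299.7 km
Rhumb: Δφ = +1.3945, Δλ = +1.8884, Δψ = +1.6161, q = Δφ/Δψ = 0.8629 → d_rh = R√(Δφ²+q²Δλ²) = 13662.4 km
Excess = (13662.4 − 13299.7) / 13299.7 = 362.7 / 13299.7 = 2.73% ≈ 2.7%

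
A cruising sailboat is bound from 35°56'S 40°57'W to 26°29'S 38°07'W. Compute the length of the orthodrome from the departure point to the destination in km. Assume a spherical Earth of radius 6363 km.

Haversine: a = sin²(Δφ/2)+cos φ₁ cos φ₂ sin²(Δλ/2) = 0.00723;  σ = 2·atan2(√a,√(1−a))
σ = 9.754° → d = Rσ = 6363·0.17024 = 1083 km

1083 km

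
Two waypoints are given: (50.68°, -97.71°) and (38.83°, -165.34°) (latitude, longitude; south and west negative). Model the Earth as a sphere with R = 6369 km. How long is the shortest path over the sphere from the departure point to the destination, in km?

5303 km

cos σ = sin φ₁ sin φ₂ + cos φ₁ cos φ₂ cos Δλ
      = sin(50.68°)sin(38.83°) + cos(50.68°)cos(38.83°)cos(-67.63°) = 0.6729
σ = 47.706° → d = Rσ = 6369·0.83263 = 5303 km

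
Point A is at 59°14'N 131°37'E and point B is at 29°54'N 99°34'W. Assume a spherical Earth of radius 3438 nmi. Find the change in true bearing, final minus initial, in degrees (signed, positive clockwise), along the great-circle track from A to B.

+113.1°

Initial bearing θ₁ = atan2(sin Δλ cos φ₂, cos φ₁ sin φ₂ − sin φ₁ cos φ₂ cos Δλ) = 43.10°
Final bearing θ₂ = (initial bearing from the destination back to the start) + 180° = 156.22°
Δθ = θ₂ − θ₁ = +113.1°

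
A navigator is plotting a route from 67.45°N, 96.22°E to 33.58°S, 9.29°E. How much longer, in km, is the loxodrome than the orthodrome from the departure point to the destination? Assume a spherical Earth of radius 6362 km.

280 km

Great circle: cos σ = sin φ₁ sin φ₂ + cos φ₁ cos φ₂ cos Δλ,  σ = 2.0871 rad → d_gc = 13278.38 km
Rhumb line: Δψ = -2.2355, q = Δφ/Δψ = 0.7888, d_rh = R√(Δφ²+q²Δλ²) = 13557.93 km
Excess = 13557.93 − 13278.38 = 279.55 ≈ 280 km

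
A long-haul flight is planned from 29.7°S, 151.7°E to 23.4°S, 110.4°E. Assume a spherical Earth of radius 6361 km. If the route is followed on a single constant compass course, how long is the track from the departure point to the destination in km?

Rhumb course C = atan2(Δλ, Δψ) with Δψ = ln[tan(π/4+φ₂/2)/tan(π/4+φ₁/2)] = +0.1230, Δλ = -0.7208 → C = 279.68°
d = R·|Δφ| / |cos C| = 6361·0.10996 / 0.16822 = 4158 km

4158 km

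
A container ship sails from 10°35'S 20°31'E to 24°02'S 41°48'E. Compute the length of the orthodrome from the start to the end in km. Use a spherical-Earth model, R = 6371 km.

cos σ = sin φ₁ sin φ₂ + cos φ₁ cos φ₂ cos Δλ
      = sin(-10.58°)sin(-24.03°) + cos(-10.58°)cos(-24.03°)cos(21.28°) = 0.9113
σ = 24.308° → d = Rσ = 6371·0.42426 = 2703 km

2703 km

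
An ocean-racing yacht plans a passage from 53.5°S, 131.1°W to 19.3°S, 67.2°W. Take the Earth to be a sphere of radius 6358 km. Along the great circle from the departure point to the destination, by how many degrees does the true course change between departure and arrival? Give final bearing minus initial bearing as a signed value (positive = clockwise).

-42.3°

At departure: θ₁ = atan2(sin Δλ cos φ₂, cos φ₁ sin φ₂ − sin φ₁ cos φ₂ cos Δλ) = 80.81°
At arrival: θ₂ = atan2(sin Δλ cos φ₁, −cos φ₂ sin φ₁ + sin φ₂ cos φ₁ cos Δλ) = 38.47°
Δθ = θ₂ − θ₁ = -42.3°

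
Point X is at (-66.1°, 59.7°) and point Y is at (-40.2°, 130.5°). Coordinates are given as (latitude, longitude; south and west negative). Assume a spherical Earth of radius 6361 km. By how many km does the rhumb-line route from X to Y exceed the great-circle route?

229 km

Great circle: cos σ = sin φ₁ sin φ₂ + cos φ₁ cos φ₂ cos Δλ,  σ = 0.8067 rad → d_gc = 5131.5 km
Rhumb line: Δψ = +0.7854, q = Δφ/Δψ = 0.5756, d_rh = R√(Δφ²+q²Δλ²) = 5360.6 km
Excess = 5360.6 − 5131.5 = 229.1 ≈ 229 km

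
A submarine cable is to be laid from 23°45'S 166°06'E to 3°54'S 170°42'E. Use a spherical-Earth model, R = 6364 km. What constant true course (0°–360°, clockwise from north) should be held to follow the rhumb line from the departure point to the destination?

12.6°

Meridional parts: M(φ₁)=-0.4269, M(φ₂)=-0.0681 → ΔM = +0.3588;  Δλ = +0.0803 rad
tan C = Δλ / ΔM = +0.2238 → C = 12.61°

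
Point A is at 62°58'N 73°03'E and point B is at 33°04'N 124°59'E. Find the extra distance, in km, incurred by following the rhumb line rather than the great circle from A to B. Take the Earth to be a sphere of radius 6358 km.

Great circle: cos σ = sin φ₁ sin φ₂ + cos φ₁ cos φ₂ cos Δλ,  σ = 0.7658 rad → d_gc = 4868.7 km
Rhumb line: Δψ = -0.8134, q = Δφ/Δψ = 0.6416, d_rh = R√(Δφ²+q²Δλ²) = 4967.8 km
Excess = 4967.8 − 4868.7 = 99.1 ≈ 99 km

99 km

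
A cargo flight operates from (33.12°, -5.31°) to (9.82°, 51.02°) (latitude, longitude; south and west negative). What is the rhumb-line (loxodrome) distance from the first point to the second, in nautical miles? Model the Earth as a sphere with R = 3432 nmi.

Rhumb course C = atan2(Δλ, Δψ) with Δψ = ln[tan(π/4+φ₂/2)/tan(π/4+φ₁/2)] = -0.4410, Δλ = +0.9831 → C = 114.16°
d = R·|Δφ| / |cos C| = 3432·0.40666 / 0.40926 = 3410 nmi

3410 nmi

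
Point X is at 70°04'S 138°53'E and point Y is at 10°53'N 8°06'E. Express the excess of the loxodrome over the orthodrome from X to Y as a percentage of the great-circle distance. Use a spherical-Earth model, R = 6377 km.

10.6%

Great circle: σ = 1.9782 rad → d_gc = Rσ = 12614.7 km
Rhumb: Δφ = +1.4128, Δλ = -2.2826, Δψ = +1.9299, q = Δφ/Δψ = 0.7321 → d_rh = R√(Δφ²+q²Δλ²) = 13954.5 km
Excess = (13954.5 − 12614.7) / 12614.7 = 1339.8 / 12614.7 = 10.62% ≈ 10.6%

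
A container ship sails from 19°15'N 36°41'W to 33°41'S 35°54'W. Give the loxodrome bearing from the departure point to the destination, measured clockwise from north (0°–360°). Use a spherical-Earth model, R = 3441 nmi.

179.2°

Δψ = ln[tan(π/4+φ₂/2)/tan(π/4+φ₁/2)] = -0.9675
Δλ = +0.0137 rad (taken the short way round)
course = atan2(Δλ, Δψ) = 179.19°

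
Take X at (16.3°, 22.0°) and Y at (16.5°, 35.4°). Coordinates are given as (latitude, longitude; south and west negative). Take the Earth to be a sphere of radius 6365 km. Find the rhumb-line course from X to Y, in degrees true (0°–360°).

89.1°

Δψ = ln[tan(π/4+φ₂/2)/tan(π/4+φ₁/2)] = +0.0036
Δλ = +0.2339 rad (taken the short way round)
course = atan2(Δλ, Δψ) = 89.11°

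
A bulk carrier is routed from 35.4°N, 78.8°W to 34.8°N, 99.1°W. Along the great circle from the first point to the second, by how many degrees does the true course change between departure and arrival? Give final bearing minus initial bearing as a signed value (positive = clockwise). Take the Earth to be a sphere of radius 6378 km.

Initial bearing θ₁ = atan2(sin Δλ cos φ₂, cos φ₁ sin φ₂ − sin φ₁ cos φ₂ cos Δλ) = 273.83°
Final bearing θ₂ = (initial bearing from the destination back to the start) + 180° = 262.08°
Δθ = θ₂ − θ₁ = -11.8°

-11.8°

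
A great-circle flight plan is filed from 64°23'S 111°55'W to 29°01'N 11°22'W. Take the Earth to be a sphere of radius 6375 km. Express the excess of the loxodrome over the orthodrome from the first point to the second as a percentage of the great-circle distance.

2.9%

Great circle: σ = 2.1020 rad → d_gc = Rσ = 13400.5 km
Rhumb: Δφ = +1.6301, Δλ = +1.7549, Δψ = +2.0109, q = Δφ/Δψ = 0.8107 → d_rh = R√(Δφ²+q²Δλ²) = 13793.2 km
Excess = (13793.2 − 13400.5) / 13400.5 = 392.7 / 13400.5 = 2.93% ≈ 2.9%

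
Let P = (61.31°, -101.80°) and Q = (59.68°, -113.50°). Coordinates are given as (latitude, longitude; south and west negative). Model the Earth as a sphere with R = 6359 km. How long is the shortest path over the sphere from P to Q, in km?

cos σ = sin φ₁ sin φ₂ + cos φ₁ cos φ₂ cos Δλ
      = sin(61.31°)sin(59.68°) + cos(61.31°)cos(59.68°)cos(-11.70°) = 0.9946
σ = 5.979° → d = Rσ = 6359·0.10436 = 664 km

664 km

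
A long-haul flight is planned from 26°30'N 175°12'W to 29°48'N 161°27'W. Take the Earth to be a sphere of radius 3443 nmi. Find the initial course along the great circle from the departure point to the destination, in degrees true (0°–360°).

θ = atan2( sin Δλ·cos φ₂ ,  cos φ₁ sin φ₂ − sin φ₁ cos φ₂ cos Δλ )
  = atan2(+0.2063, +0.0687) = 71.59°

71.6°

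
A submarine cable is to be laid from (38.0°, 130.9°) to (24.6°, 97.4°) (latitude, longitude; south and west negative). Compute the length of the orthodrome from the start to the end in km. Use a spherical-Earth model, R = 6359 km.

3482 km

Haversine: a = sin²(Δφ/2)+cos φ₁ cos φ₂ sin²(Δλ/2) = 0.07312;  σ = 2·atan2(√a,√(1−a))
σ = 31.377° → d = Rσ = 6359·0.54764 = 3482 km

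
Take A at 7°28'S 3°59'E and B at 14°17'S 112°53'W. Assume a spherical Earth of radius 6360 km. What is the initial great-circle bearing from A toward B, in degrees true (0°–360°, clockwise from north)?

θ = atan2( sin Δλ·cos φ₂ ,  cos φ₁ sin φ₂ − sin φ₁ cos φ₂ cos Δλ )
  = atan2(-0.8645, -0.3015) = 250.77°

250.8°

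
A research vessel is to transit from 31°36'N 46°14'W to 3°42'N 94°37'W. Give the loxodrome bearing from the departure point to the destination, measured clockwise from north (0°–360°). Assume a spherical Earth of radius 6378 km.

Meridional parts: M(φ₁)=+0.5818, M(φ₂)=+0.0646 → ΔM = -0.5172;  Δλ = -0.8444 rad
tan C = Δλ / ΔM = +1.6327 → C = 238.51°

238.5°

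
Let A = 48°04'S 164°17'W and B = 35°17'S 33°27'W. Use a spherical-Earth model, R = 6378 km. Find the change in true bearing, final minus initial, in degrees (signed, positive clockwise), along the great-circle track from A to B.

-111.3°

At departure: θ₁ = atan2(sin Δλ cos φ₂, cos φ₁ sin φ₂ − sin φ₁ cos φ₂ cos Δλ) = 141.74°
At arrival: θ₂ = atan2(sin Δλ cos φ₁, −cos φ₂ sin φ₁ + sin φ₂ cos φ₁ cos Δλ) = 30.46°
Δθ = θ₂ − θ₁ = -111.3°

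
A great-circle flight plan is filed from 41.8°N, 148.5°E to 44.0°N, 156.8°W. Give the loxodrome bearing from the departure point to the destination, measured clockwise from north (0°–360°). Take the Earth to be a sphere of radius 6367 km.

Meridional parts: M(φ₁)=+0.8045, M(φ₂)=+0.8569 → ΔM = +0.0524;  Δλ = +0.9547 rad
tan C = Δλ / ΔM = +18.2106 → C = 86.86°

86.9°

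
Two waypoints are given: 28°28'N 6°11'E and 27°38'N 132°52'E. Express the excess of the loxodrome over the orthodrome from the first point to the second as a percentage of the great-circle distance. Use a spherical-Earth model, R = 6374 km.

Great circle: σ = 1.8175 rad → d_gc = Rσ = 11584.6 km
Rhumb: Δφ = -0.0145, Δλ = +2.2110, Δψ = -0.0165, q = Δφ/Δψ = 0.8825 → d_rh = R√(Δφ²+q²Δλ²) = 12437.9 km
Excess = (12437.9 − 11584.6) / 11584.6 = 853.3 / 11584.6 = 7.37% ≈ 7.4%

7.4%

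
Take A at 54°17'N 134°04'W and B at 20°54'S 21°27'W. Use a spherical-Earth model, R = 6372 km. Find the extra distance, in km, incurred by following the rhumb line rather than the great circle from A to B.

408 km

Great circle: cos σ = sin φ₁ sin φ₂ + cos φ₁ cos φ₂ cos Δλ,  σ = 2.0937 rad → d_gc = 13340.8 km
Rhumb line: Δψ = -1.5058, q = Δφ/Δψ = 0.8715, d_rh = R√(Δφ²+q²Δλ²) = 13749.0 km
Excess = 13749.0 − 13340.8 = 408.2 ≈ 408 km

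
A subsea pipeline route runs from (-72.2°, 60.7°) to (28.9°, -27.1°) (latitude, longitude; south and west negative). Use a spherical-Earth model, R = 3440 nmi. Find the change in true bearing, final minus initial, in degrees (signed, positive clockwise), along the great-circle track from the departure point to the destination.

At departure: θ₁ = atan2(sin Δλ cos φ₂, cos φ₁ sin φ₂ − sin φ₁ cos φ₂ cos Δλ) = 281.61°
At arrival: θ₂ = atan2(sin Δλ cos φ₁, −cos φ₂ sin φ₁ + sin φ₂ cos φ₁ cos Δλ) = 340.00°
Δθ = θ₂ − θ₁ = +58.4°

+58.4°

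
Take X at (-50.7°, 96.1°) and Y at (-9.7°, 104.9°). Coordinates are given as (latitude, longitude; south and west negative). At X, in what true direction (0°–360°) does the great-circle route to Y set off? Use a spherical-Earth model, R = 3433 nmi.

13.1°

θ = atan2( sin Δλ·cos φ₂ ,  cos φ₁ sin φ₂ − sin φ₁ cos φ₂ cos Δλ )
  = atan2(+0.1508, +0.6471) = 13.12°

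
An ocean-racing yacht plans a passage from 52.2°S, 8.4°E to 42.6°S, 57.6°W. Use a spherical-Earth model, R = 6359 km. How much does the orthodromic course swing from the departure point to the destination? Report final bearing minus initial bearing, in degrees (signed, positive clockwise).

+51.3°

At departure: θ₁ = atan2(sin Δλ cos φ₂, cos φ₁ sin φ₂ − sin φ₁ cos φ₂ cos Δλ) = 255.15°
At arrival: θ₂ = atan2(sin Δλ cos φ₁, −cos φ₂ sin φ₁ + sin φ₂ cos φ₁ cos Δλ) = 306.41°
Δθ = θ₂ − θ₁ = +51.3°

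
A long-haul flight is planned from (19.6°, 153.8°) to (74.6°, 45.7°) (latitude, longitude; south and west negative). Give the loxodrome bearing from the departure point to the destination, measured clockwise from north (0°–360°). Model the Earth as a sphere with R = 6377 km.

Meridional parts: M(φ₁)=+0.3490, M(φ₂)=+2.0010 → ΔM = +1.6520;  Δλ = -1.8867 rad
tan C = Δλ / ΔM = -1.1421 → C = 311.21°

311.2°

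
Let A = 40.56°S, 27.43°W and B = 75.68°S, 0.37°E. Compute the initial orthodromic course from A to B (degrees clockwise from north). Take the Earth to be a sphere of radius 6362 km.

169.0°

θ = atan2( sin Δλ·cos φ₂ ,  cos φ₁ sin φ₂ − sin φ₁ cos φ₂ cos Δλ )
  = atan2(+0.1154, -0.5939) = 169.01°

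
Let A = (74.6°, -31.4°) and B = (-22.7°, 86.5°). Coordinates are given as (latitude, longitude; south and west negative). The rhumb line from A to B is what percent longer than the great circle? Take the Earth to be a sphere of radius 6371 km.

7.4%

Great circle: σ = 2.0791 rad → d_gc = Rσ = 13245.9 km
Rhumb: Δφ = -1.6982, Δλ = +2.0577, Δψ = -2.4079, q = Δφ/Δψ = 0.7053 → d_rh = R√(Δφ²+q²Δλ²) = 14231.7 km
Excess = (14231.7 − 13245.9) / 13245.9 = 985.8 / 13245.9 = 7.44% ≈ 7.4%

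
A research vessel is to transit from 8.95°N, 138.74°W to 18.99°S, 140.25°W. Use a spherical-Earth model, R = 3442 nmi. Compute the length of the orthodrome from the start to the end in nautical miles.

1681 nmi

cos σ = sin φ₁ sin φ₂ + cos φ₁ cos φ₂ cos Δλ
      = sin(8.95°)sin(-18.99°) + cos(8.95°)cos(-18.99°)cos(-1.51°) = 0.8831
σ = 27.980° → d = Rσ = 3442·0.48834 = 1681 nmi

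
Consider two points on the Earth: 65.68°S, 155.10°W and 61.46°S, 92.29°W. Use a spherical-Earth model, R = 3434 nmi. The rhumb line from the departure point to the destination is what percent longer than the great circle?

Great circle: σ = 0.4725 rad → d_gc = Rσ = 1622.5 nmi
Rhumb: Δφ = +0.0737, Δλ = +1.0962, Δψ = +0.1658, q = Δφ/Δψ = 0.4442 → d_rh = R√(Δφ²+q²Δλ²) = 1691.2 nmi
Excess = (1691.2 − 1622.5) / 1622.5 = 68.7 / 1622.5 = 4.23% ≈ 4.2%

4.2%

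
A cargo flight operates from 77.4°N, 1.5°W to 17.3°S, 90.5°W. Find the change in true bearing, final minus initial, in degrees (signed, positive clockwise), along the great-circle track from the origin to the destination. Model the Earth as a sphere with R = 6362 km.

-72.0°

Initial bearing θ₁ = atan2(sin Δλ cos φ₂, cos φ₁ sin φ₂ − sin φ₁ cos φ₂ cos Δλ) = 265.14°
Final bearing θ₂ = (initial bearing from the destination back to the start) + 180° = 193.16°
Δθ = θ₂ − θ₁ = -72.0°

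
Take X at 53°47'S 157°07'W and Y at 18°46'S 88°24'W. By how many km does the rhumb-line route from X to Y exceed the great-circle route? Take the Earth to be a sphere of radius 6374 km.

171 km

Great circle: cos σ = sin φ₁ sin φ₂ + cos φ₁ cos φ₂ cos Δλ,  σ = 1.0899 rad → d_gc = 6946.71 km
Rhumb line: Δψ = +0.7842, q = Δφ/Δψ = 0.7793, d_rh = R√(Δφ²+q²Δλ²) = 7118.20 km
Excess = 7118.20 − 6946.71 = 171.49 ≈ 171 km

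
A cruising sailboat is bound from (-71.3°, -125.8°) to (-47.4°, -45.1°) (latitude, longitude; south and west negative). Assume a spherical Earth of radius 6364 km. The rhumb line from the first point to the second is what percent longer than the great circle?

6.7%

Great circle: σ = 0.7491 rad → d_gc = Rσ = 4767.2 km
Rhumb: Δφ = +0.4171, Δλ = +1.4085, Δψ = +0.8620, q = Δφ/Δψ = 0.4839 → d_rh = R√(Δφ²+q²Δλ²) = 5085.4 km
Excess = (5085.4 − 4767.2) / 4767.2 = 318.2 / 4767.2 = 6.67% ≈ 6.7%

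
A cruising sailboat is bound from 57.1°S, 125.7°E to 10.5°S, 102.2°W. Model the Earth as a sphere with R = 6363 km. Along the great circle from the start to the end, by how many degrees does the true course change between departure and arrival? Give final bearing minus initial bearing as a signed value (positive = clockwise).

-107.5°

At departure: θ₁ = atan2(sin Δλ cos φ₂, cos φ₁ sin φ₂ − sin φ₁ cos φ₂ cos Δλ) = 131.81°
At arrival: θ₂ = atan2(sin Δλ cos φ₁, −cos φ₂ sin φ₁ + sin φ₂ cos φ₁ cos Δλ) = 24.32°
Δθ = θ₂ − θ₁ = -107.5°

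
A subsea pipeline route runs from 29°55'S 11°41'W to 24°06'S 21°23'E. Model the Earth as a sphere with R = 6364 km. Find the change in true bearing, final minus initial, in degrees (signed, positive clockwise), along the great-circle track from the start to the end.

-15.4°

At departure: θ₁ = atan2(sin Δλ cos φ₂, cos φ₁ sin φ₂ − sin φ₁ cos φ₂ cos Δλ) = 86.83°
At arrival: θ₂ = atan2(sin Δλ cos φ₁, −cos φ₂ sin φ₁ + sin φ₂ cos φ₁ cos Δλ) = 71.45°
Δθ = θ₂ − θ₁ = -15.4°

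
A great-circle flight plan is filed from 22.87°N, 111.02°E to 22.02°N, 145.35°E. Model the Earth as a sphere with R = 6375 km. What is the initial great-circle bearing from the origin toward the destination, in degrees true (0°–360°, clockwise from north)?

N = sin Δλ·cos φ₂ = +0.5228;  D = cos φ₁ sin φ₂ − sin φ₁ cos φ₂ cos Δλ = +0.0479
initial course = atan2(N, D) = 84.76°

84.8°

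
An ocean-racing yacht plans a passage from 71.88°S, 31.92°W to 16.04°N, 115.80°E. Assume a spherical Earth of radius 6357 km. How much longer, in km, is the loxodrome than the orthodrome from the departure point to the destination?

1933 km

Great circle: cos σ = sin φ₁ sin φ₂ + cos φ₁ cos φ₂ cos Δλ,  σ = 2.1122 rad → d_gc = 13427.0 km
Rhumb line: Δψ = +2.1197, q = Δφ/Δψ = 0.7239, d_rh = R√(Δφ²+q²Δλ²) = 15360.2 km
Excess = 15360.2 − 13427.0 = 1933.2 ≈ 1933 km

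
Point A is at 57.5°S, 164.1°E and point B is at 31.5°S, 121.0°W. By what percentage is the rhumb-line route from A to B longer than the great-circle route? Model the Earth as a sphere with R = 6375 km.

4.0%

Great circle: σ = 0.9764 rad → d_gc = Rσ = 6224.5 km
Rhumb: Δφ = +0.4538, Δλ = +1.3073, Δψ = +0.6530, q = Δφ/Δψ = 0.6949 → d_rh = R√(Δφ²+q²Δλ²) = 6473.4 km
Excess = (6473.4 − 6224.5) / 6224.5 = 248.9 / 6224.5 = 4.00% ≈ 4.0%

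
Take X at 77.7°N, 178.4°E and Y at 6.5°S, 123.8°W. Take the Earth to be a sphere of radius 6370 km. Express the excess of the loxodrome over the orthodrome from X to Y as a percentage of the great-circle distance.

2.0%

Great circle: σ = 1.5686 rad → d_gc = Rσ = 9992.1 km
Rhumb: Δφ = -1.4696, Δλ = +1.0088, Δψ = -2.3416, q = Δφ/Δψ = 0.6276 → d_rh = R√(Δφ²+q²Δλ²) = 10192.9 km
Excess = (10192.9 − 9992.1) / 9992.1 = 200.8 / 9992.1 = 2.01% ≈ 2.0%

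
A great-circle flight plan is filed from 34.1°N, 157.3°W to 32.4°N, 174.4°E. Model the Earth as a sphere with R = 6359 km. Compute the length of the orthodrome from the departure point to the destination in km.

Haversine: a = sin²(Δφ/2)+cos φ₁ cos φ₂ sin²(Δλ/2) = 0.04200;  σ = 2·atan2(√a,√(1−a))
σ = 23.653° → d = Rσ = 6359·0.41282 = 2625 km

2625 km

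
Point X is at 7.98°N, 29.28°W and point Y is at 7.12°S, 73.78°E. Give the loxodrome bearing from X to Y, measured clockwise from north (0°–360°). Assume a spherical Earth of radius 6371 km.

Meridional parts: M(φ₁)=+0.1397, M(φ₂)=-0.1246 → ΔM = -0.2643;  Δλ = +1.7987 rad
tan C = Δλ / ΔM = -6.8052 → C = 98.36°

98.4°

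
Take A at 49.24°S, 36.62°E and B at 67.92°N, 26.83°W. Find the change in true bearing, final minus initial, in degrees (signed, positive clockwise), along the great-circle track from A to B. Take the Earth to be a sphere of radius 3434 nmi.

At departure: θ₁ = atan2(sin Δλ cos φ₂, cos φ₁ sin φ₂ − sin φ₁ cos φ₂ cos Δλ) = 335.34°
At arrival: θ₂ = atan2(sin Δλ cos φ₁, −cos φ₂ sin φ₁ + sin φ₂ cos φ₁ cos Δλ) = 313.55°
Δθ = θ₂ − θ₁ = -21.8°

-21.8°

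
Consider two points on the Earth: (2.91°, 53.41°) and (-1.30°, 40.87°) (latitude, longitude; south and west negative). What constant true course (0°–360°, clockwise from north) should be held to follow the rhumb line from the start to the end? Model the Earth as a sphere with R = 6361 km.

251.4°

Meridional parts: M(φ₁)=+0.0508, M(φ₂)=-0.0227 → ΔM = -0.0735;  Δλ = -0.2189 rad
tan C = Δλ / ΔM = +2.9777 → C = 251.44°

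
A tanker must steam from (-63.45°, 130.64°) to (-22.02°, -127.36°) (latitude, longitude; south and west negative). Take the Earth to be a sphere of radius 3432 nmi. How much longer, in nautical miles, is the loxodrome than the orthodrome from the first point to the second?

358 nmi

Great circle: cos σ = sin φ₁ sin φ₂ + cos φ₁ cos φ₂ cos Δλ,  σ = 1.3189 rad → d_gc = 4526.5 nmi
Rhumb line: Δψ = +1.0501, q = Δφ/Δψ = 0.6886, d_rh = R√(Δφ²+q²Δλ²) = 4884.6 nmi
Excess = 4884.6 − 4526.5 = 358.1 ≈ 358 nmi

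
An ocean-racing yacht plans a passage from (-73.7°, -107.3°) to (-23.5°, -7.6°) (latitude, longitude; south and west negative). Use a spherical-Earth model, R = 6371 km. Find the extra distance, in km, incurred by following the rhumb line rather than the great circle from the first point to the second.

679 km

Great circle: cos σ = sin φ₁ sin φ₂ + cos φ₁ cos φ₂ cos Δλ,  σ = 1.2246 rad → d_gc = 7801.7 km
Rhumb line: Δψ = +1.5213, q = Δφ/Δψ = 0.5759, d_rh = R√(Δφ²+q²Δλ²) = 8480.9 km
Excess = 8480.9 − 7801.7 = 679.2 ≈ 679 km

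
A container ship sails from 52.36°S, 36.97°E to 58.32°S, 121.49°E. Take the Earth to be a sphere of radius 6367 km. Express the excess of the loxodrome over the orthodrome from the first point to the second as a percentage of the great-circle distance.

6.9%

Great circle: σ = 0.7891 rad → d_gc = Rσ = 5024.1 km
Rhumb: Δφ = -0.1040, Δλ = +1.4752, Δψ = -0.1833, q = Δφ/Δψ = 0.5674 → d_rh = R√(Δφ²+q²Δλ²) = 5369.9 km
Excess = (5369.9 − 5024.1) / 5024.1 = 345.8 / 5024.1 = 6.88% ≈ 6.9%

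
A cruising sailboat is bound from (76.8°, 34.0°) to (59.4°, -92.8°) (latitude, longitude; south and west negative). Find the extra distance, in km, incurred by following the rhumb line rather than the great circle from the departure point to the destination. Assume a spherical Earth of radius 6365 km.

Great circle: cos σ = sin φ₁ sin φ₂ + cos φ₁ cos φ₂ cos Δλ,  σ = 0.6945 rad → d_gc = 4420.5 km
Rhumb line: Δψ = -0.8605, q = Δφ/Δψ = 0.3529, d_rh = R√(Δφ²+q²Δλ²) = 5333.8 km
Excess = 5333.8 − 4420.5 = 913.3 ≈ 913 km

913 km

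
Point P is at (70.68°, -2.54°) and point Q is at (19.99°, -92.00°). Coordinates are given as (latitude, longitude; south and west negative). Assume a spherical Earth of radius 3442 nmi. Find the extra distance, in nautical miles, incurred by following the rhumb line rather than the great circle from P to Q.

Great circle: cos σ = sin φ₁ sin φ₂ + cos φ₁ cos φ₂ cos Δλ,  σ = 1.2392 rad → d_gc = 4265.4 nmi
Rhumb line: Δψ = -1.4145, q = Δφ/Δψ = 0.6255, d_rh = R√(Δφ²+q²Δλ²) = 4535.6 nmi
Excess = 4535.6 − 4265.4 = 270.2 ≈ 270 nmi

270 nmi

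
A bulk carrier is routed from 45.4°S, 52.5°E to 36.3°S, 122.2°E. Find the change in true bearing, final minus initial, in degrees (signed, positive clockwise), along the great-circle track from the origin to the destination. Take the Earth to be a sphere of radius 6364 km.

-49.1°

Initial bearing θ₁ = atan2(sin Δλ cos φ₂, cos φ₁ sin φ₂ − sin φ₁ cos φ₂ cos Δλ) = 105.99°
Final bearing θ₂ = (initial bearing from the destination back to the start) + 180° = 56.88°
Δθ = θ₂ − θ₁ = -49.1°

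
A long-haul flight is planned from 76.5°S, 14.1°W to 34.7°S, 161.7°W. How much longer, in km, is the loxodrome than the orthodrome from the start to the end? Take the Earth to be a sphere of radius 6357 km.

Great circle: cos σ = sin φ₁ sin φ₂ + cos φ₁ cos φ₂ cos Δλ,  σ = 1.1685 rad → d_gc = 7428.4 km
Rhumb line: Δψ = +1.4876, q = Δφ/Δψ = 0.4904, d_rh = R√(Δφ²+q²Δλ²) = 9274.2 km
Excess = 9274.2 − 7428.4 = 1845.8 ≈ 1846 km

1846 km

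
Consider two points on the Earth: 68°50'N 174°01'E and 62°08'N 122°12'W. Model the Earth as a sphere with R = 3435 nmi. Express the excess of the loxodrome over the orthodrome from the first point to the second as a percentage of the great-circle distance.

4.5%

Great circle: σ = 0.4534 rad → d_gc = Rσ = 1557.5 nmi
Rhumb: Δφ = -0.1169, Δλ = +1.1132, Δψ = -0.2835, q = Δφ/Δψ = 0.4124 → d_rh = R√(Δφ²+q²Δλ²) = 1627.5 nmi
Excess = (1627.5 − 1557.5) / 1557.5 = 70.0 / 1557.5 = 4.49% ≈ 4.5%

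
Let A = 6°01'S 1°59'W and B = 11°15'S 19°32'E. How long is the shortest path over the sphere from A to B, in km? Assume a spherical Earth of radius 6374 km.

Haversine: a = sin²(Δφ/2)+cos φ₁ cos φ₂ sin²(Δλ/2) = 0.03607;  σ = 2·atan2(√a,√(1−a))
σ = 21.897° → d = Rσ = 6374·0.38217 = 2436 km

2436 km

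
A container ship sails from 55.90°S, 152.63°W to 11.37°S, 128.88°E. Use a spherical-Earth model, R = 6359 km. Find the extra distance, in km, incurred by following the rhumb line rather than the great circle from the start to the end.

Great circle: cos σ = sin φ₁ sin φ₂ + cos φ₁ cos φ₂ cos Δλ,  σ = 1.2944 rad → d_gc = 8230.9 km
Rhumb line: Δψ = +0.9822, q = Δφ/Δψ = 0.7913, d_rh = R√(Δφ²+q²Δλ²) = 8481.8 km
Excess = 8481.8 − 8230.9 = 250.9 ≈ 251 km

251 km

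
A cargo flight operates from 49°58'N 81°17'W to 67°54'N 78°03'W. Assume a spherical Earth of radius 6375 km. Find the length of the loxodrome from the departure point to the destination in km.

2004 km

Δψ = ln[tan(π/4+φ₂/2)/tan(π/4+φ₁/2)] = +0.6235;  Δφ = +0.3130 rad,  Δλ = +0.0564 rad
q = Δφ/Δψ = 0.5020
d = R·√(Δφ² + q²Δλ²) = 6375·0.31428 = 2004 km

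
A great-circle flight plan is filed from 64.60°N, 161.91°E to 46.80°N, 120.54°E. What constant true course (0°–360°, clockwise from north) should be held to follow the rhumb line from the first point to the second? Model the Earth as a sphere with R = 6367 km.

Δψ = ln[tan(π/4+φ₂/2)/tan(π/4+φ₁/2)] = -0.5635
Δλ = -0.7220 rad (taken the short way round)
course = atan2(Δλ, Δψ) = 232.03°

232.0°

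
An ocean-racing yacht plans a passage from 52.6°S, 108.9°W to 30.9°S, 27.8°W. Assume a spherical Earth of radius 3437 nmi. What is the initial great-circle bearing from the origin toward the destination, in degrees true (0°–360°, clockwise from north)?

103.7°

θ = atan2( sin Δλ·cos φ₂ ,  cos φ₁ sin φ₂ − sin φ₁ cos φ₂ cos Δλ )
  = atan2(+0.8477, -0.2065) = 103.69°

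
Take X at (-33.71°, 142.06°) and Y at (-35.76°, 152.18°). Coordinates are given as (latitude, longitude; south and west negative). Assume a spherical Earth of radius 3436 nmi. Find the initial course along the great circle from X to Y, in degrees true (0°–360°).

106.7°

N = sin Δλ·cos φ₂ = +0.1426;  D = cos φ₁ sin φ₂ − sin φ₁ cos φ₂ cos Δλ = -0.0428
initial course = atan2(N, D) = 106.70°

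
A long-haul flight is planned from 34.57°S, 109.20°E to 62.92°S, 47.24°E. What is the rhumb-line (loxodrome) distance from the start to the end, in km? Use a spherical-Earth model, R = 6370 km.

Rhumb course C = atan2(Δλ, Δψ) with Δψ = ln[tan(π/4+φ₂/2)/tan(π/4+φ₁/2)] = -0.7800, Δλ = -1.0814 → C = 234.20°
d = R·|Δφ| / |cos C| = 6370·0.49480 / 0.58500 = 5388 km

5388 km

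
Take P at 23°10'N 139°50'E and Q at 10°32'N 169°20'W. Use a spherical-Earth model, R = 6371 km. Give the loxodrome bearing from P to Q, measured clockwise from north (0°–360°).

104.6°

Meridional parts: M(φ₁)=+0.4158, M(φ₂)=+0.1849 → ΔM = -0.2309;  Δλ = +0.8872 rad
tan C = Δλ / ΔM = -3.8417 → C = 104.59°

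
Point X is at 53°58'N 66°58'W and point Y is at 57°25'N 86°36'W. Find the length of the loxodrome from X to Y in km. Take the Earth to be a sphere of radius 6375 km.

1289 km

Rhumb course C = atan2(Δλ, Δψ) with Δψ = ln[tan(π/4+φ₂/2)/tan(π/4+φ₁/2)] = +0.1069, Δλ = -0.3427 → C = 287.33°
d = R·|Δφ| / |cos C| = 6375·0.06021 / 0.29785 = 1289 km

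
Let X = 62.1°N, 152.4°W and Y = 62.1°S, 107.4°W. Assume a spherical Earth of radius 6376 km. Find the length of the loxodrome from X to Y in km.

14360 km

Rhumb course C = atan2(Δλ, Δψ) with Δψ = ln[tan(π/4+φ₂/2)/tan(π/4+φ₁/2)] = -2.7854, Δλ = +0.7854 → C = 164.25°
d = R·|Δφ| / |cos C| = 6376·2.16770 / 0.96247 = 14360 km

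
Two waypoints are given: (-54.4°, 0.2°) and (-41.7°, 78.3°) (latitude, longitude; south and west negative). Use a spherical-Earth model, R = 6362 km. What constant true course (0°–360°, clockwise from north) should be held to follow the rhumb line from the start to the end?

Meridional parts: M(φ₁)=-1.1361, M(φ₂)=-0.8021 → ΔM = +0.3340;  Δλ = +1.3631 rad
tan C = Δλ / ΔM = +4.0815 → C = 76.23°

76.2°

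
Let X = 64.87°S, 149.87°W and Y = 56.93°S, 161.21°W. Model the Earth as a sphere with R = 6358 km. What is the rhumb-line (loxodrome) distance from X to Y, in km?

Δψ = ln[tan(π/4+φ₂/2)/tan(π/4+φ₁/2)] = +0.2867;  Δφ = +0.1386 rad,  Δλ = -0.1979 rad
q = Δφ/Δψ = 0.4834
d = R·√(Δφ² + q²Δλ²) = 6358·0.16840 = 1071 km

1071 km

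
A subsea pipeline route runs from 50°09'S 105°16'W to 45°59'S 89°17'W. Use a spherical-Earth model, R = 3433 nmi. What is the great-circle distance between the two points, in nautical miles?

Haversine: a = sin²(Δφ/2)+cos φ₁ cos φ₂ sin²(Δλ/2) = 0.00993;  σ = 2·atan2(√a,√(1−a))
σ = 11.437° → d = Rσ = 3433·0.19961 = 685 nmi

685 nmi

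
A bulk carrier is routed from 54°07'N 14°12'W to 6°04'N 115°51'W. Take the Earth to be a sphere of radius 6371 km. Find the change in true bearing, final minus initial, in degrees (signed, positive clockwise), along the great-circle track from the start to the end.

Initial bearing θ₁ = atan2(sin Δλ cos φ₂, cos φ₁ sin φ₂ − sin φ₁ cos φ₂ cos Δλ) = 282.99°
Final bearing θ₂ = (initial bearing from the destination back to the start) + 180° = 215.05°
Δθ = θ₂ − θ₁ = -67.9°

-67.9°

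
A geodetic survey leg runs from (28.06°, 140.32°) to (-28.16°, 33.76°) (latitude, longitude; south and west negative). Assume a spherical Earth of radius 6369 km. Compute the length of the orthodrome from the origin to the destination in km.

12933 km

Haversine: a = sin²(Δφ/2)+cos φ₁ cos φ₂ sin²(Δλ/2) = 0.72187;  σ = 2·atan2(√a,√(1−a))
σ = 116.343° → d = Rσ = 6369·2.03057 = 12933 km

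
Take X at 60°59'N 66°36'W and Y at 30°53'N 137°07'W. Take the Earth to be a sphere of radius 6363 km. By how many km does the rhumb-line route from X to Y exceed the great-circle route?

Great circle: cos σ = sin φ₁ sin φ₂ + cos φ₁ cos φ₂ cos Δλ,  σ = 0.9426 rad → d_gc = 5997.6 km
Rhumb line: Δψ = -0.7846, q = Δφ/Δψ = 0.6696, d_rh = R√(Δφ²+q²Δλ²) = 6218.4 km
Excess = 6218.4 − 5997.6 = 220.8 ≈ 221 km

221 km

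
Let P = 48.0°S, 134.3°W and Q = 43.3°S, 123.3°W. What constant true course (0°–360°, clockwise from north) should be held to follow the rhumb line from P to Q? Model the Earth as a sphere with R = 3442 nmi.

58.5°

Δψ = ln[tan(π/4+φ₂/2)/tan(π/4+φ₁/2)] = +0.1174
Δλ = +0.1920 rad (taken the short way round)
course = atan2(Δλ, Δψ) = 58.54°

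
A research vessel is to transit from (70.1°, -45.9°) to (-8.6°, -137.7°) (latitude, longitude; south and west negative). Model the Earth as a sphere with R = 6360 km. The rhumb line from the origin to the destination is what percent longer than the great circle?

Great circle: σ = 1.7226 rad → d_gc = Rσ = 10955.5 km
Rhumb: Δφ = -1.3736, Δλ = -1.6022, Δψ = -1.8912, q = Δφ/Δψ = 0.7263 → d_rh = R√(Δφ²+q²Δλ²) = 11449.5 km
Excess = (11449.5 − 10955.5) / 10955.5 = 494.0 / 10955.5 = 4.51% ≈ 4.5%

4.5%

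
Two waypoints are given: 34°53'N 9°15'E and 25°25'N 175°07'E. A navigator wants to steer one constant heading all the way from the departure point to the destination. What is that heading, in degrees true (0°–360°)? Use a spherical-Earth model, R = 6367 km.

Meridional parts: M(φ₁)=+0.6504, M(φ₂)=+0.4589 → ΔM = -0.1914;  Δλ = +2.8949 rad
tan C = Δλ / ΔM = -15.1218 → C = 93.78°

93.8°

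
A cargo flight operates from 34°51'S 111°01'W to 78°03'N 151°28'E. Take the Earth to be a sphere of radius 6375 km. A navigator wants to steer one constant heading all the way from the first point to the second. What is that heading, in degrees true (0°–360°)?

Meridional parts: M(φ₁)=-0.6496, M(φ₂)=+2.2570 → ΔM = +2.9067;  Δλ = -1.7020 rad
tan C = Δλ / ΔM = -0.5855 → C = 329.65°

329.6°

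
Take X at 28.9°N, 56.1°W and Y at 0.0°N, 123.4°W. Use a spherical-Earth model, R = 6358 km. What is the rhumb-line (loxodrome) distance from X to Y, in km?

Δψ = ln[tan(π/4+φ₂/2)/tan(π/4+φ₁/2)] = -0.5273;  Δφ = -0.5044 rad,  Δλ = -1.1746 rad
q = Δφ/Δψ = 0.9566
d = R·√(Δφ² + q²Δλ²) = 6358·1.23170 = 7831 km

7831 km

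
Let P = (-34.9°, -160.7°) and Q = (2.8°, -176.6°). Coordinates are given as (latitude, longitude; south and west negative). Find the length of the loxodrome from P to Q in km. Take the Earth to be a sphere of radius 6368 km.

Δψ = ln[tan(π/4+φ₂/2)/tan(π/4+φ₁/2)] = +0.6996;  Δφ = +0.6580 rad,  Δλ = -0.2775 rad
q = Δφ/Δψ = 0.9405
d = R·√(Δφ² + q²Δλ²) = 6368·0.70786 = 4508 km

4508 km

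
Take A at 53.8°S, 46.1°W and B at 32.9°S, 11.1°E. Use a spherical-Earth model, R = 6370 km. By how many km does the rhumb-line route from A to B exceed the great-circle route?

Great circle: cos σ = sin φ₁ sin φ₂ + cos φ₁ cos φ₂ cos Δλ,  σ = 0.7856 rad → d_gc = 5004.4 km
Rhumb line: Δψ = +0.5096, q = Δφ/Δψ = 0.7158, d_rh = R√(Δφ²+q²Δλ²) = 5110.8 km
Excess = 5110.8 − 5004.4 = 106.4 ≈ 106 km

106 km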